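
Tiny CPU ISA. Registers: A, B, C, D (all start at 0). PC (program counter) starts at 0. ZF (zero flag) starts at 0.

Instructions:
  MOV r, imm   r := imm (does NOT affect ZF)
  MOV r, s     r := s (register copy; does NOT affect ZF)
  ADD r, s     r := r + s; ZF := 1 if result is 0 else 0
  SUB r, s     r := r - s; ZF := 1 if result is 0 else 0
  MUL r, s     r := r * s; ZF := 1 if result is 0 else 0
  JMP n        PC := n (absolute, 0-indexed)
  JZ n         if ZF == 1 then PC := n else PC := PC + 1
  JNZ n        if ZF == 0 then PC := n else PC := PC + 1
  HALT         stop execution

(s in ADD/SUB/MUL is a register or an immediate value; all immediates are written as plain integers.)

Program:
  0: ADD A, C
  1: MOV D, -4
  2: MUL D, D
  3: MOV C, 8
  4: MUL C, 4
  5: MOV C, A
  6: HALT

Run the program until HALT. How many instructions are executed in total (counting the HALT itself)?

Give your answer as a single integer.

Answer: 7

Derivation:
Step 1: PC=0 exec 'ADD A, C'. After: A=0 B=0 C=0 D=0 ZF=1 PC=1
Step 2: PC=1 exec 'MOV D, -4'. After: A=0 B=0 C=0 D=-4 ZF=1 PC=2
Step 3: PC=2 exec 'MUL D, D'. After: A=0 B=0 C=0 D=16 ZF=0 PC=3
Step 4: PC=3 exec 'MOV C, 8'. After: A=0 B=0 C=8 D=16 ZF=0 PC=4
Step 5: PC=4 exec 'MUL C, 4'. After: A=0 B=0 C=32 D=16 ZF=0 PC=5
Step 6: PC=5 exec 'MOV C, A'. After: A=0 B=0 C=0 D=16 ZF=0 PC=6
Step 7: PC=6 exec 'HALT'. After: A=0 B=0 C=0 D=16 ZF=0 PC=6 HALTED
Total instructions executed: 7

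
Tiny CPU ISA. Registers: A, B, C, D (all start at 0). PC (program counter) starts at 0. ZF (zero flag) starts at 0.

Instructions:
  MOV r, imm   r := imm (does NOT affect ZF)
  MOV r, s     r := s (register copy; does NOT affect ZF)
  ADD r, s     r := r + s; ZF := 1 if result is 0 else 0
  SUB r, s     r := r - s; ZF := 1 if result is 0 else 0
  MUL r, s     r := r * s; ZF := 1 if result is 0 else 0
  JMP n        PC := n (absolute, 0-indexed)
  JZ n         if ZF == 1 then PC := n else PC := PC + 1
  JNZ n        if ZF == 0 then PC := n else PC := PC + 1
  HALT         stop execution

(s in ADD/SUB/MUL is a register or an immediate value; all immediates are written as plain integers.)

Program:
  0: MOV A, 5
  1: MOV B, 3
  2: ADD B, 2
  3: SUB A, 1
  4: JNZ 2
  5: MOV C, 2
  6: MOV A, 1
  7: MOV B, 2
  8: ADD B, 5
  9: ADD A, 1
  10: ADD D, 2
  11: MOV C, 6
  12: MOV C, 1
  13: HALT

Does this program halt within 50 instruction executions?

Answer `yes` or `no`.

Step 1: PC=0 exec 'MOV A, 5'. After: A=5 B=0 C=0 D=0 ZF=0 PC=1
Step 2: PC=1 exec 'MOV B, 3'. After: A=5 B=3 C=0 D=0 ZF=0 PC=2
Step 3: PC=2 exec 'ADD B, 2'. After: A=5 B=5 C=0 D=0 ZF=0 PC=3
Step 4: PC=3 exec 'SUB A, 1'. After: A=4 B=5 C=0 D=0 ZF=0 PC=4
Step 5: PC=4 exec 'JNZ 2'. After: A=4 B=5 C=0 D=0 ZF=0 PC=2
Step 6: PC=2 exec 'ADD B, 2'. After: A=4 B=7 C=0 D=0 ZF=0 PC=3
Step 7: PC=3 exec 'SUB A, 1'. After: A=3 B=7 C=0 D=0 ZF=0 PC=4
Step 8: PC=4 exec 'JNZ 2'. After: A=3 B=7 C=0 D=0 ZF=0 PC=2
Step 9: PC=2 exec 'ADD B, 2'. After: A=3 B=9 C=0 D=0 ZF=0 PC=3
Step 10: PC=3 exec 'SUB A, 1'. After: A=2 B=9 C=0 D=0 ZF=0 PC=4
Step 11: PC=4 exec 'JNZ 2'. After: A=2 B=9 C=0 D=0 ZF=0 PC=2
Step 12: PC=2 exec 'ADD B, 2'. After: A=2 B=11 C=0 D=0 ZF=0 PC=3
Step 13: PC=3 exec 'SUB A, 1'. After: A=1 B=11 C=0 D=0 ZF=0 PC=4
Step 14: PC=4 exec 'JNZ 2'. After: A=1 B=11 C=0 D=0 ZF=0 PC=2
Step 15: PC=2 exec 'ADD B, 2'. After: A=1 B=13 C=0 D=0 ZF=0 PC=3
Step 16: PC=3 exec 'SUB A, 1'. After: A=0 B=13 C=0 D=0 ZF=1 PC=4
Step 17: PC=4 exec 'JNZ 2'. After: A=0 B=13 C=0 D=0 ZF=1 PC=5
Step 18: PC=5 exec 'MOV C, 2'. After: A=0 B=13 C=2 D=0 ZF=1 PC=6
Step 19: PC=6 exec 'MOV A, 1'. After: A=1 B=13 C=2 D=0 ZF=1 PC=7
Step 20: PC=7 exec 'MOV B, 2'. After: A=1 B=2 C=2 D=0 ZF=1 PC=8
Step 21: PC=8 exec 'ADD B, 5'. After: A=1 B=7 C=2 D=0 ZF=0 PC=9
Step 22: PC=9 exec 'ADD A, 1'. After: A=2 B=7 C=2 D=0 ZF=0 PC=10
Step 23: PC=10 exec 'ADD D, 2'. After: A=2 B=7 C=2 D=2 ZF=0 PC=11
Step 24: PC=11 exec 'MOV C, 6'. After: A=2 B=7 C=6 D=2 ZF=0 PC=12
Step 25: PC=12 exec 'MOV C, 1'. After: A=2 B=7 C=1 D=2 ZF=0 PC=13
Step 26: PC=13 exec 'HALT'. After: A=2 B=7 C=1 D=2 ZF=0 PC=13 HALTED

Answer: yes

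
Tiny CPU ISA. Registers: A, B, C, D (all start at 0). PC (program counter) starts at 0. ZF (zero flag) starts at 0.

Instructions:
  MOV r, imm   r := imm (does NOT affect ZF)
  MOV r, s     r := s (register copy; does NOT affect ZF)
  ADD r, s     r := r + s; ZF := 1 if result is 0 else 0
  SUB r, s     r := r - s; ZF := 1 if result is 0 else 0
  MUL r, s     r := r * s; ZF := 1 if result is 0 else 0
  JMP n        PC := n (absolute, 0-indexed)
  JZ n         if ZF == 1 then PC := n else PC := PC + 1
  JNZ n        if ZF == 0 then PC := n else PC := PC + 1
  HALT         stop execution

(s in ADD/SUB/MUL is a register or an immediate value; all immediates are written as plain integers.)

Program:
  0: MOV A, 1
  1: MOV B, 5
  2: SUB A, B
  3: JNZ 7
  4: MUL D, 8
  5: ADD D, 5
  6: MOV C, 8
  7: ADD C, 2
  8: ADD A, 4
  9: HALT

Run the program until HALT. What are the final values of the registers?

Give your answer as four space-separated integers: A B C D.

Step 1: PC=0 exec 'MOV A, 1'. After: A=1 B=0 C=0 D=0 ZF=0 PC=1
Step 2: PC=1 exec 'MOV B, 5'. After: A=1 B=5 C=0 D=0 ZF=0 PC=2
Step 3: PC=2 exec 'SUB A, B'. After: A=-4 B=5 C=0 D=0 ZF=0 PC=3
Step 4: PC=3 exec 'JNZ 7'. After: A=-4 B=5 C=0 D=0 ZF=0 PC=7
Step 5: PC=7 exec 'ADD C, 2'. After: A=-4 B=5 C=2 D=0 ZF=0 PC=8
Step 6: PC=8 exec 'ADD A, 4'. After: A=0 B=5 C=2 D=0 ZF=1 PC=9
Step 7: PC=9 exec 'HALT'. After: A=0 B=5 C=2 D=0 ZF=1 PC=9 HALTED

Answer: 0 5 2 0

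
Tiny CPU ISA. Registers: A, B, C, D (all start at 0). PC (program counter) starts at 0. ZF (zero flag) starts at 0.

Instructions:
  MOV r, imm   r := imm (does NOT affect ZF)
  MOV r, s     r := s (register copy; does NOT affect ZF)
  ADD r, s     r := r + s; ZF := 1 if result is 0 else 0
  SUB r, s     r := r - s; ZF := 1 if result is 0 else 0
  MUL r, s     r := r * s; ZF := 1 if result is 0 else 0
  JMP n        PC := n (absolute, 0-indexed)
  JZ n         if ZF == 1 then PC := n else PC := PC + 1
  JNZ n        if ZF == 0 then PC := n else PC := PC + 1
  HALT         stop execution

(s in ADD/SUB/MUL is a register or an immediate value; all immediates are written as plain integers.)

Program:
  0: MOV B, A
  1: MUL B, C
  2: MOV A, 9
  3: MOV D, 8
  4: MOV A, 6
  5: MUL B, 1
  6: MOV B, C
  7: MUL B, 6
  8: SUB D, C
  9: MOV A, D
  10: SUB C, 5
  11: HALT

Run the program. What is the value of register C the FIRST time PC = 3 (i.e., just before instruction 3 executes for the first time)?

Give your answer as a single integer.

Step 1: PC=0 exec 'MOV B, A'. After: A=0 B=0 C=0 D=0 ZF=0 PC=1
Step 2: PC=1 exec 'MUL B, C'. After: A=0 B=0 C=0 D=0 ZF=1 PC=2
Step 3: PC=2 exec 'MOV A, 9'. After: A=9 B=0 C=0 D=0 ZF=1 PC=3
First time PC=3: C=0

0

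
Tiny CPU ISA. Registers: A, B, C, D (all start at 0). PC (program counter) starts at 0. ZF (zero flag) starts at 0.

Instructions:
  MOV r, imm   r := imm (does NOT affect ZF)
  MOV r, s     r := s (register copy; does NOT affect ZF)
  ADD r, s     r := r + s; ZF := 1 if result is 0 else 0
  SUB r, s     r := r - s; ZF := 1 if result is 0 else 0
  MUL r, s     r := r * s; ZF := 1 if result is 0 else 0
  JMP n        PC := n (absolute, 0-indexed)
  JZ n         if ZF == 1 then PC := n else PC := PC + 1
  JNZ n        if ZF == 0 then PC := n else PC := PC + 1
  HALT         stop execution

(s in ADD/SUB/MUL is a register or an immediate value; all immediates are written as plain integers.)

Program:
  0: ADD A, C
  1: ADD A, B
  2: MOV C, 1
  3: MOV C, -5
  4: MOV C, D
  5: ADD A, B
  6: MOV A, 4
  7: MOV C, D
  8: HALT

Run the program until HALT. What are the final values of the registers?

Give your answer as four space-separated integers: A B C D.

Step 1: PC=0 exec 'ADD A, C'. After: A=0 B=0 C=0 D=0 ZF=1 PC=1
Step 2: PC=1 exec 'ADD A, B'. After: A=0 B=0 C=0 D=0 ZF=1 PC=2
Step 3: PC=2 exec 'MOV C, 1'. After: A=0 B=0 C=1 D=0 ZF=1 PC=3
Step 4: PC=3 exec 'MOV C, -5'. After: A=0 B=0 C=-5 D=0 ZF=1 PC=4
Step 5: PC=4 exec 'MOV C, D'. After: A=0 B=0 C=0 D=0 ZF=1 PC=5
Step 6: PC=5 exec 'ADD A, B'. After: A=0 B=0 C=0 D=0 ZF=1 PC=6
Step 7: PC=6 exec 'MOV A, 4'. After: A=4 B=0 C=0 D=0 ZF=1 PC=7
Step 8: PC=7 exec 'MOV C, D'. After: A=4 B=0 C=0 D=0 ZF=1 PC=8
Step 9: PC=8 exec 'HALT'. After: A=4 B=0 C=0 D=0 ZF=1 PC=8 HALTED

Answer: 4 0 0 0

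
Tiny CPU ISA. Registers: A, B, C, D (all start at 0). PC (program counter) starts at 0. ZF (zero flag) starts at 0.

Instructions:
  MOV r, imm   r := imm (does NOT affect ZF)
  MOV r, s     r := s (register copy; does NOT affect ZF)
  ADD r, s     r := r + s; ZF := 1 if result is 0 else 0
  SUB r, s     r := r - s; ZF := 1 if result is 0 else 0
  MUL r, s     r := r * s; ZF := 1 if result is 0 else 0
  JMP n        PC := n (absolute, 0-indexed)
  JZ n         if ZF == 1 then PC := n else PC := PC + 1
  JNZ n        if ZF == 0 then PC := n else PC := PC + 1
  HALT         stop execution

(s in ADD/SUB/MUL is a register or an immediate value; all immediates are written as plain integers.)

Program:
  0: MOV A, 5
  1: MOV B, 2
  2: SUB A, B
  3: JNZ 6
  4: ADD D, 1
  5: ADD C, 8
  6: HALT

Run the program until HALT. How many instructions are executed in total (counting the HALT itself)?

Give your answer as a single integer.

Step 1: PC=0 exec 'MOV A, 5'. After: A=5 B=0 C=0 D=0 ZF=0 PC=1
Step 2: PC=1 exec 'MOV B, 2'. After: A=5 B=2 C=0 D=0 ZF=0 PC=2
Step 3: PC=2 exec 'SUB A, B'. After: A=3 B=2 C=0 D=0 ZF=0 PC=3
Step 4: PC=3 exec 'JNZ 6'. After: A=3 B=2 C=0 D=0 ZF=0 PC=6
Step 5: PC=6 exec 'HALT'. After: A=3 B=2 C=0 D=0 ZF=0 PC=6 HALTED
Total instructions executed: 5

Answer: 5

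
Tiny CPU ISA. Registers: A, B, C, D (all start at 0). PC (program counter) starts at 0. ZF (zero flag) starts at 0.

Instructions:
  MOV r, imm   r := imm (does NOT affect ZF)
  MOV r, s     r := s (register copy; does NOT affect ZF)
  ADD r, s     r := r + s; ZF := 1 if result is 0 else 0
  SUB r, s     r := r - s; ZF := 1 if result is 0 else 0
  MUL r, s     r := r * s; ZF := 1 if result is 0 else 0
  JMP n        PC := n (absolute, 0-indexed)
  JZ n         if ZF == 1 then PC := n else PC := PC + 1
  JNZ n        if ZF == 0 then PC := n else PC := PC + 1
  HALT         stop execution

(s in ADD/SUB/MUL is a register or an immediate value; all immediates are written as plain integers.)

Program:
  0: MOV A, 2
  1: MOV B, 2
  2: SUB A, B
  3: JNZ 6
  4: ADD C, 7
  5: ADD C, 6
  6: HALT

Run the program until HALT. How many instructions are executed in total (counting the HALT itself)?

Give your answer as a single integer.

Answer: 7

Derivation:
Step 1: PC=0 exec 'MOV A, 2'. After: A=2 B=0 C=0 D=0 ZF=0 PC=1
Step 2: PC=1 exec 'MOV B, 2'. After: A=2 B=2 C=0 D=0 ZF=0 PC=2
Step 3: PC=2 exec 'SUB A, B'. After: A=0 B=2 C=0 D=0 ZF=1 PC=3
Step 4: PC=3 exec 'JNZ 6'. After: A=0 B=2 C=0 D=0 ZF=1 PC=4
Step 5: PC=4 exec 'ADD C, 7'. After: A=0 B=2 C=7 D=0 ZF=0 PC=5
Step 6: PC=5 exec 'ADD C, 6'. After: A=0 B=2 C=13 D=0 ZF=0 PC=6
Step 7: PC=6 exec 'HALT'. After: A=0 B=2 C=13 D=0 ZF=0 PC=6 HALTED
Total instructions executed: 7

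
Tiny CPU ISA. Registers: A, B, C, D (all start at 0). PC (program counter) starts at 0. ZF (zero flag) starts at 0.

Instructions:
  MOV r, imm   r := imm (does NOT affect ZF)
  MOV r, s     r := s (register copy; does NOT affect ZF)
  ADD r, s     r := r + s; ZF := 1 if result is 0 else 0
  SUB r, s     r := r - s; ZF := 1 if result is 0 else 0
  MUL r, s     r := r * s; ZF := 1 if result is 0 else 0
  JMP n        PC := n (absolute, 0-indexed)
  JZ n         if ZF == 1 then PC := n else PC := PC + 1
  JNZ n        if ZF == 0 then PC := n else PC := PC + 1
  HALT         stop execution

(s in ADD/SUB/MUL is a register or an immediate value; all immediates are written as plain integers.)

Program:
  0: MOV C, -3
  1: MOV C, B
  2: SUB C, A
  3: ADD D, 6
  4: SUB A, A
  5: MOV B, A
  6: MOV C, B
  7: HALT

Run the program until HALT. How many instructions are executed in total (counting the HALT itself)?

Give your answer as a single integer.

Answer: 8

Derivation:
Step 1: PC=0 exec 'MOV C, -3'. After: A=0 B=0 C=-3 D=0 ZF=0 PC=1
Step 2: PC=1 exec 'MOV C, B'. After: A=0 B=0 C=0 D=0 ZF=0 PC=2
Step 3: PC=2 exec 'SUB C, A'. After: A=0 B=0 C=0 D=0 ZF=1 PC=3
Step 4: PC=3 exec 'ADD D, 6'. After: A=0 B=0 C=0 D=6 ZF=0 PC=4
Step 5: PC=4 exec 'SUB A, A'. After: A=0 B=0 C=0 D=6 ZF=1 PC=5
Step 6: PC=5 exec 'MOV B, A'. After: A=0 B=0 C=0 D=6 ZF=1 PC=6
Step 7: PC=6 exec 'MOV C, B'. After: A=0 B=0 C=0 D=6 ZF=1 PC=7
Step 8: PC=7 exec 'HALT'. After: A=0 B=0 C=0 D=6 ZF=1 PC=7 HALTED
Total instructions executed: 8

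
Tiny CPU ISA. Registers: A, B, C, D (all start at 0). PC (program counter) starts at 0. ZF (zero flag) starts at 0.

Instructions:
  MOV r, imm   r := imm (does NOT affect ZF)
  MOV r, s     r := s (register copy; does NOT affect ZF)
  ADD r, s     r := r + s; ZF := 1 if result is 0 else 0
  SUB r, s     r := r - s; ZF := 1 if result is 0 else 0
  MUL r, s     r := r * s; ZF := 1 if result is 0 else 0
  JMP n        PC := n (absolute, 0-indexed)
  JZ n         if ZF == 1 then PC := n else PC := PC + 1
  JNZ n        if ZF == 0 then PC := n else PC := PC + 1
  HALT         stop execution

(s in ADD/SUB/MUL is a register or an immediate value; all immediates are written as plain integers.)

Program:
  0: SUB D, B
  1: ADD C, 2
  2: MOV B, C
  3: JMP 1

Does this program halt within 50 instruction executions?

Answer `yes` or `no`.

Step 1: PC=0 exec 'SUB D, B'. After: A=0 B=0 C=0 D=0 ZF=1 PC=1
Step 2: PC=1 exec 'ADD C, 2'. After: A=0 B=0 C=2 D=0 ZF=0 PC=2
Step 3: PC=2 exec 'MOV B, C'. After: A=0 B=2 C=2 D=0 ZF=0 PC=3
Step 4: PC=3 exec 'JMP 1'. After: A=0 B=2 C=2 D=0 ZF=0 PC=1
Step 5: PC=1 exec 'ADD C, 2'. After: A=0 B=2 C=4 D=0 ZF=0 PC=2
Step 6: PC=2 exec 'MOV B, C'. After: A=0 B=4 C=4 D=0 ZF=0 PC=3
Step 7: PC=3 exec 'JMP 1'. After: A=0 B=4 C=4 D=0 ZF=0 PC=1
Step 8: PC=1 exec 'ADD C, 2'. After: A=0 B=4 C=6 D=0 ZF=0 PC=2
Step 9: PC=2 exec 'MOV B, C'. After: A=0 B=6 C=6 D=0 ZF=0 PC=3
Step 10: PC=3 exec 'JMP 1'. After: A=0 B=6 C=6 D=0 ZF=0 PC=1
Step 11: PC=1 exec 'ADD C, 2'. After: A=0 B=6 C=8 D=0 ZF=0 PC=2
Step 12: PC=2 exec 'MOV B, C'. After: A=0 B=8 C=8 D=0 ZF=0 PC=3
Step 13: PC=3 exec 'JMP 1'. After: A=0 B=8 C=8 D=0 ZF=0 PC=1
Step 14: PC=1 exec 'ADD C, 2'. After: A=0 B=8 C=10 D=0 ZF=0 PC=2
Step 15: PC=2 exec 'MOV B, C'. After: A=0 B=10 C=10 D=0 ZF=0 PC=3
After 50 steps: not halted. PC revisits the same instructions with no path to HALT; will never halt.

Answer: no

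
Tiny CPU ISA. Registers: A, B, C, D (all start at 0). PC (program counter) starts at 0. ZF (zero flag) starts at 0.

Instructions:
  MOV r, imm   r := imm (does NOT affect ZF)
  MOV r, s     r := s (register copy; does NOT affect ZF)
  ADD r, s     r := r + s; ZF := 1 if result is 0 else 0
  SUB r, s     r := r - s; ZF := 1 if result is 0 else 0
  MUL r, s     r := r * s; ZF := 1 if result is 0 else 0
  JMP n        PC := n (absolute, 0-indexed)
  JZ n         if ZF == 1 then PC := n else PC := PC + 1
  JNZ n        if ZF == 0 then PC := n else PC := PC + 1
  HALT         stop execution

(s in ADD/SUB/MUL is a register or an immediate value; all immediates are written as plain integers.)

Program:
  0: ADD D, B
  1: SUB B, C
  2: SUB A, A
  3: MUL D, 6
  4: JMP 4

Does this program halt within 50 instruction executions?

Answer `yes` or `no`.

Step 1: PC=0 exec 'ADD D, B'. After: A=0 B=0 C=0 D=0 ZF=1 PC=1
Step 2: PC=1 exec 'SUB B, C'. After: A=0 B=0 C=0 D=0 ZF=1 PC=2
Step 3: PC=2 exec 'SUB A, A'. After: A=0 B=0 C=0 D=0 ZF=1 PC=3
Step 4: PC=3 exec 'MUL D, 6'. After: A=0 B=0 C=0 D=0 ZF=1 PC=4
Step 5: PC=4 exec 'JMP 4'. After: A=0 B=0 C=0 D=0 ZF=1 PC=4
State after step 5 equals state after step 4: the program is in a cycle of length 1 and will never halt.

Answer: no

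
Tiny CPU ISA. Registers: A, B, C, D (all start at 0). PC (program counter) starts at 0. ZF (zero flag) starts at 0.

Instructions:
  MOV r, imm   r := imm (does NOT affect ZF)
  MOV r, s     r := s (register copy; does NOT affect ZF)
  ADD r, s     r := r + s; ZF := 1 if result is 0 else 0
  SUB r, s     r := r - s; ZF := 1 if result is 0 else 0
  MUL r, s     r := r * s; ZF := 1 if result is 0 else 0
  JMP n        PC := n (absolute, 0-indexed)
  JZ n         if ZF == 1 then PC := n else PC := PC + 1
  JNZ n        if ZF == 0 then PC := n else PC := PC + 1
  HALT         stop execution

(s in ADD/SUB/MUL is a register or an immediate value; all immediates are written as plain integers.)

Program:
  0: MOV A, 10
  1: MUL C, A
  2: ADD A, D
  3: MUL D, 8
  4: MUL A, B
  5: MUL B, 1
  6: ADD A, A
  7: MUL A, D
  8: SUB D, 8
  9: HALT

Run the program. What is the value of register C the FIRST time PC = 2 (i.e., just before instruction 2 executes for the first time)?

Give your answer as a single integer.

Step 1: PC=0 exec 'MOV A, 10'. After: A=10 B=0 C=0 D=0 ZF=0 PC=1
Step 2: PC=1 exec 'MUL C, A'. After: A=10 B=0 C=0 D=0 ZF=1 PC=2
First time PC=2: C=0

0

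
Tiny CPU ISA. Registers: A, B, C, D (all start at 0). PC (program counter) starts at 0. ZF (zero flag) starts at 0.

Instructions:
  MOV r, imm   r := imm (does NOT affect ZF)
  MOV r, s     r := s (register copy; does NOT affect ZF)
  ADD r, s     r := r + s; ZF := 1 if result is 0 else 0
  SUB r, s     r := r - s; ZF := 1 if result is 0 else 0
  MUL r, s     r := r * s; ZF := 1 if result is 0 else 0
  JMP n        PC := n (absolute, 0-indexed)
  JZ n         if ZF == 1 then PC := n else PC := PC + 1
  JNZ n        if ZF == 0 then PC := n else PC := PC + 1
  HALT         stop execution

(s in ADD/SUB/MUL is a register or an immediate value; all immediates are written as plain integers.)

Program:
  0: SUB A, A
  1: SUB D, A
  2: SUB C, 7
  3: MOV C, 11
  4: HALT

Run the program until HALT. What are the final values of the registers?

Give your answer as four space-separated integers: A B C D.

Answer: 0 0 11 0

Derivation:
Step 1: PC=0 exec 'SUB A, A'. After: A=0 B=0 C=0 D=0 ZF=1 PC=1
Step 2: PC=1 exec 'SUB D, A'. After: A=0 B=0 C=0 D=0 ZF=1 PC=2
Step 3: PC=2 exec 'SUB C, 7'. After: A=0 B=0 C=-7 D=0 ZF=0 PC=3
Step 4: PC=3 exec 'MOV C, 11'. After: A=0 B=0 C=11 D=0 ZF=0 PC=4
Step 5: PC=4 exec 'HALT'. After: A=0 B=0 C=11 D=0 ZF=0 PC=4 HALTED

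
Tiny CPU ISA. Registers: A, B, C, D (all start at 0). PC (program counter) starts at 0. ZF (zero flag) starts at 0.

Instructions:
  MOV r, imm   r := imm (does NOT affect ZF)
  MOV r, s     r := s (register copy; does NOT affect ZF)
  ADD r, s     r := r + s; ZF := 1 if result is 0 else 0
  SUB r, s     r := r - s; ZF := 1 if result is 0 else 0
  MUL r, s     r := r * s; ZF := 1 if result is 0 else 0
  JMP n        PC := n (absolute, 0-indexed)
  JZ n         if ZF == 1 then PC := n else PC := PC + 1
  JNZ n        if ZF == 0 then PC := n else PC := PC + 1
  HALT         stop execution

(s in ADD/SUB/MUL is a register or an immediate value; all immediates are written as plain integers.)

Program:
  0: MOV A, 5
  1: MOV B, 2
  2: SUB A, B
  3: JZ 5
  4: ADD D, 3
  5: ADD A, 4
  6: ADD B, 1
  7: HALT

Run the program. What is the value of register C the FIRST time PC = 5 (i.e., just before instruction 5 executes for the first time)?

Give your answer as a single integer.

Step 1: PC=0 exec 'MOV A, 5'. After: A=5 B=0 C=0 D=0 ZF=0 PC=1
Step 2: PC=1 exec 'MOV B, 2'. After: A=5 B=2 C=0 D=0 ZF=0 PC=2
Step 3: PC=2 exec 'SUB A, B'. After: A=3 B=2 C=0 D=0 ZF=0 PC=3
Step 4: PC=3 exec 'JZ 5'. After: A=3 B=2 C=0 D=0 ZF=0 PC=4
Step 5: PC=4 exec 'ADD D, 3'. After: A=3 B=2 C=0 D=3 ZF=0 PC=5
First time PC=5: C=0

0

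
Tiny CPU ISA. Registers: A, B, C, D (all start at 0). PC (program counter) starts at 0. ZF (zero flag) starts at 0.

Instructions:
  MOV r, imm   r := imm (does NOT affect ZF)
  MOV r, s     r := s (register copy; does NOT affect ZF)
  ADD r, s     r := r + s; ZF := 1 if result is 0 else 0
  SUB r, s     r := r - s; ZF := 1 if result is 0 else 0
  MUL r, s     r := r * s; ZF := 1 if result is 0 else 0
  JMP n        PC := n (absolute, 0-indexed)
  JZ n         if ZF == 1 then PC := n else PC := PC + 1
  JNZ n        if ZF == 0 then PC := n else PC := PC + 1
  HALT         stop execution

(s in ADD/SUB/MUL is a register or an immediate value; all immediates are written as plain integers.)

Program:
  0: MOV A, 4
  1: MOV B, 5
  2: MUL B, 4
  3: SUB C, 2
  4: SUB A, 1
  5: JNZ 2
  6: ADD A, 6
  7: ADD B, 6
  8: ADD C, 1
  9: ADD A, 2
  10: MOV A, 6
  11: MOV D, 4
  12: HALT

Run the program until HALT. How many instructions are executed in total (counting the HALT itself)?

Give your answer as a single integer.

Answer: 25

Derivation:
Step 1: PC=0 exec 'MOV A, 4'. After: A=4 B=0 C=0 D=0 ZF=0 PC=1
Step 2: PC=1 exec 'MOV B, 5'. After: A=4 B=5 C=0 D=0 ZF=0 PC=2
Step 3: PC=2 exec 'MUL B, 4'. After: A=4 B=20 C=0 D=0 ZF=0 PC=3
Step 4: PC=3 exec 'SUB C, 2'. After: A=4 B=20 C=-2 D=0 ZF=0 PC=4
Step 5: PC=4 exec 'SUB A, 1'. After: A=3 B=20 C=-2 D=0 ZF=0 PC=5
Step 6: PC=5 exec 'JNZ 2'. After: A=3 B=20 C=-2 D=0 ZF=0 PC=2
Step 7: PC=2 exec 'MUL B, 4'. After: A=3 B=80 C=-2 D=0 ZF=0 PC=3
Step 8: PC=3 exec 'SUB C, 2'. After: A=3 B=80 C=-4 D=0 ZF=0 PC=4
Step 9: PC=4 exec 'SUB A, 1'. After: A=2 B=80 C=-4 D=0 ZF=0 PC=5
Step 10: PC=5 exec 'JNZ 2'. After: A=2 B=80 C=-4 D=0 ZF=0 PC=2
Step 11: PC=2 exec 'MUL B, 4'. After: A=2 B=320 C=-4 D=0 ZF=0 PC=3
Step 12: PC=3 exec 'SUB C, 2'. After: A=2 B=320 C=-6 D=0 ZF=0 PC=4
Step 13: PC=4 exec 'SUB A, 1'. After: A=1 B=320 C=-6 D=0 ZF=0 PC=5
Step 14: PC=5 exec 'JNZ 2'. After: A=1 B=320 C=-6 D=0 ZF=0 PC=2
Step 15: PC=2 exec 'MUL B, 4'. After: A=1 B=1280 C=-6 D=0 ZF=0 PC=3
Step 16: PC=3 exec 'SUB C, 2'. After: A=1 B=1280 C=-8 D=0 ZF=0 PC=4
Step 17: PC=4 exec 'SUB A, 1'. After: A=0 B=1280 C=-8 D=0 ZF=1 PC=5
Step 18: PC=5 exec 'JNZ 2'. After: A=0 B=1280 C=-8 D=0 ZF=1 PC=6
Step 19: PC=6 exec 'ADD A, 6'. After: A=6 B=1280 C=-8 D=0 ZF=0 PC=7
Step 20: PC=7 exec 'ADD B, 6'. After: A=6 B=1286 C=-8 D=0 ZF=0 PC=8
Step 21: PC=8 exec 'ADD C, 1'. After: A=6 B=1286 C=-7 D=0 ZF=0 PC=9
Step 22: PC=9 exec 'ADD A, 2'. After: A=8 B=1286 C=-7 D=0 ZF=0 PC=10
Step 23: PC=10 exec 'MOV A, 6'. After: A=6 B=1286 C=-7 D=0 ZF=0 PC=11
Step 24: PC=11 exec 'MOV D, 4'. After: A=6 B=1286 C=-7 D=4 ZF=0 PC=12
Step 25: PC=12 exec 'HALT'. After: A=6 B=1286 C=-7 D=4 ZF=0 PC=12 HALTED
Total instructions executed: 25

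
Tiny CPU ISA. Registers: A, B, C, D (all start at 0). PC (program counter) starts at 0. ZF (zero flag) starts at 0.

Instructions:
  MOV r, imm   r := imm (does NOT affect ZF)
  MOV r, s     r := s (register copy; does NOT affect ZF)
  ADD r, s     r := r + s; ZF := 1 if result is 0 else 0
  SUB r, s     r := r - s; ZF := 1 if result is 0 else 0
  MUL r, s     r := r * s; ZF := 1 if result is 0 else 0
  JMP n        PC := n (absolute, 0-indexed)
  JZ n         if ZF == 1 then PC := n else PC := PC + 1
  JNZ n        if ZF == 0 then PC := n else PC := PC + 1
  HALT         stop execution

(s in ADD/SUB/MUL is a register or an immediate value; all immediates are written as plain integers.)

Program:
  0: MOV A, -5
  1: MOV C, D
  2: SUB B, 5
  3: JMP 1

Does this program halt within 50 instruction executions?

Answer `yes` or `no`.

Step 1: PC=0 exec 'MOV A, -5'. After: A=-5 B=0 C=0 D=0 ZF=0 PC=1
Step 2: PC=1 exec 'MOV C, D'. After: A=-5 B=0 C=0 D=0 ZF=0 PC=2
Step 3: PC=2 exec 'SUB B, 5'. After: A=-5 B=-5 C=0 D=0 ZF=0 PC=3
Step 4: PC=3 exec 'JMP 1'. After: A=-5 B=-5 C=0 D=0 ZF=0 PC=1
Step 5: PC=1 exec 'MOV C, D'. After: A=-5 B=-5 C=0 D=0 ZF=0 PC=2
Step 6: PC=2 exec 'SUB B, 5'. After: A=-5 B=-10 C=0 D=0 ZF=0 PC=3
Step 7: PC=3 exec 'JMP 1'. After: A=-5 B=-10 C=0 D=0 ZF=0 PC=1
Step 8: PC=1 exec 'MOV C, D'. After: A=-5 B=-10 C=0 D=0 ZF=0 PC=2
Step 9: PC=2 exec 'SUB B, 5'. After: A=-5 B=-15 C=0 D=0 ZF=0 PC=3
Step 10: PC=3 exec 'JMP 1'. After: A=-5 B=-15 C=0 D=0 ZF=0 PC=1
Step 11: PC=1 exec 'MOV C, D'. After: A=-5 B=-15 C=0 D=0 ZF=0 PC=2
Step 12: PC=2 exec 'SUB B, 5'. After: A=-5 B=-20 C=0 D=0 ZF=0 PC=3
Step 13: PC=3 exec 'JMP 1'. After: A=-5 B=-20 C=0 D=0 ZF=0 PC=1
Step 14: PC=1 exec 'MOV C, D'. After: A=-5 B=-20 C=0 D=0 ZF=0 PC=2
Step 15: PC=2 exec 'SUB B, 5'. After: A=-5 B=-25 C=0 D=0 ZF=0 PC=3
After 50 steps: not halted. PC revisits the same instructions with no path to HALT; will never halt.

Answer: no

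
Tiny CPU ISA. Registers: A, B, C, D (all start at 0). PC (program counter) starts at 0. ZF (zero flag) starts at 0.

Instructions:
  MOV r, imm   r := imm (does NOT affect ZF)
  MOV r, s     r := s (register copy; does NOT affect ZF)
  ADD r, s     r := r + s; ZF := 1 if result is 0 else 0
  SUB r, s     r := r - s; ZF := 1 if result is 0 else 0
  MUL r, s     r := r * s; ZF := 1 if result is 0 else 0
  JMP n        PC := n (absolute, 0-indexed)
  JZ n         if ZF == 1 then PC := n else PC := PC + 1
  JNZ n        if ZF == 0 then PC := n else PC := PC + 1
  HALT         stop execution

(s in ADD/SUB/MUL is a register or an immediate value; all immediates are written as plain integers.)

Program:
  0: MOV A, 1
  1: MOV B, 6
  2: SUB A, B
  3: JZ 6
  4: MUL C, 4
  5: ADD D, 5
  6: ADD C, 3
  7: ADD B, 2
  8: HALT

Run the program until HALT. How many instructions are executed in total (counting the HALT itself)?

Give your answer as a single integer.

Answer: 9

Derivation:
Step 1: PC=0 exec 'MOV A, 1'. After: A=1 B=0 C=0 D=0 ZF=0 PC=1
Step 2: PC=1 exec 'MOV B, 6'. After: A=1 B=6 C=0 D=0 ZF=0 PC=2
Step 3: PC=2 exec 'SUB A, B'. After: A=-5 B=6 C=0 D=0 ZF=0 PC=3
Step 4: PC=3 exec 'JZ 6'. After: A=-5 B=6 C=0 D=0 ZF=0 PC=4
Step 5: PC=4 exec 'MUL C, 4'. After: A=-5 B=6 C=0 D=0 ZF=1 PC=5
Step 6: PC=5 exec 'ADD D, 5'. After: A=-5 B=6 C=0 D=5 ZF=0 PC=6
Step 7: PC=6 exec 'ADD C, 3'. After: A=-5 B=6 C=3 D=5 ZF=0 PC=7
Step 8: PC=7 exec 'ADD B, 2'. After: A=-5 B=8 C=3 D=5 ZF=0 PC=8
Step 9: PC=8 exec 'HALT'. After: A=-5 B=8 C=3 D=5 ZF=0 PC=8 HALTED
Total instructions executed: 9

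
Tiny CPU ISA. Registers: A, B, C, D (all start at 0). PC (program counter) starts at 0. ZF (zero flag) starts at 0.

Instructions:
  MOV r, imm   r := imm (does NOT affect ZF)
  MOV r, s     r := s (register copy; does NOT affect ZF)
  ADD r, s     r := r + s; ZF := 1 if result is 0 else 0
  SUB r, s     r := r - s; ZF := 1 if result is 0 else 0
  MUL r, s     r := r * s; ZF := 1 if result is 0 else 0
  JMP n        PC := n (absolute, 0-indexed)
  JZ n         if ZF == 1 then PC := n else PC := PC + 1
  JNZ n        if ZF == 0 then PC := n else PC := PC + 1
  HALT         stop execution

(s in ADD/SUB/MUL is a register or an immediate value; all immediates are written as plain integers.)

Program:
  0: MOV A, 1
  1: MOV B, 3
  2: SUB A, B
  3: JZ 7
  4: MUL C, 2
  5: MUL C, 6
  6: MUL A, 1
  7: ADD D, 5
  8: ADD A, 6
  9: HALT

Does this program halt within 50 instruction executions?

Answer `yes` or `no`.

Answer: yes

Derivation:
Step 1: PC=0 exec 'MOV A, 1'. After: A=1 B=0 C=0 D=0 ZF=0 PC=1
Step 2: PC=1 exec 'MOV B, 3'. After: A=1 B=3 C=0 D=0 ZF=0 PC=2
Step 3: PC=2 exec 'SUB A, B'. After: A=-2 B=3 C=0 D=0 ZF=0 PC=3
Step 4: PC=3 exec 'JZ 7'. After: A=-2 B=3 C=0 D=0 ZF=0 PC=4
Step 5: PC=4 exec 'MUL C, 2'. After: A=-2 B=3 C=0 D=0 ZF=1 PC=5
Step 6: PC=5 exec 'MUL C, 6'. After: A=-2 B=3 C=0 D=0 ZF=1 PC=6
Step 7: PC=6 exec 'MUL A, 1'. After: A=-2 B=3 C=0 D=0 ZF=0 PC=7
Step 8: PC=7 exec 'ADD D, 5'. After: A=-2 B=3 C=0 D=5 ZF=0 PC=8
Step 9: PC=8 exec 'ADD A, 6'. After: A=4 B=3 C=0 D=5 ZF=0 PC=9
Step 10: PC=9 exec 'HALT'. After: A=4 B=3 C=0 D=5 ZF=0 PC=9 HALTED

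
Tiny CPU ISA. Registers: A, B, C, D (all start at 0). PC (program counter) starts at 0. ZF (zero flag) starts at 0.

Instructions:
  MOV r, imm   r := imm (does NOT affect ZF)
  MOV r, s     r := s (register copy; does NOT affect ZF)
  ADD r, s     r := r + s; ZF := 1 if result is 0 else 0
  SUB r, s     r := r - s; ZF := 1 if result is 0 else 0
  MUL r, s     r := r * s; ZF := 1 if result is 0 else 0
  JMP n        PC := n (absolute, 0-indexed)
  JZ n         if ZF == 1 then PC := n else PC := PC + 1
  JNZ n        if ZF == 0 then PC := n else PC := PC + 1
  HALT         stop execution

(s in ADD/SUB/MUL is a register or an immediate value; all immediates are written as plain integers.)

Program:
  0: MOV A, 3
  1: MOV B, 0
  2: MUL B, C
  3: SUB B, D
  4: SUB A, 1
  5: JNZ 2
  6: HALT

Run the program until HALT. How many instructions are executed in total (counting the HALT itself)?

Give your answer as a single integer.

Step 1: PC=0 exec 'MOV A, 3'. After: A=3 B=0 C=0 D=0 ZF=0 PC=1
Step 2: PC=1 exec 'MOV B, 0'. After: A=3 B=0 C=0 D=0 ZF=0 PC=2
Step 3: PC=2 exec 'MUL B, C'. After: A=3 B=0 C=0 D=0 ZF=1 PC=3
Step 4: PC=3 exec 'SUB B, D'. After: A=3 B=0 C=0 D=0 ZF=1 PC=4
Step 5: PC=4 exec 'SUB A, 1'. After: A=2 B=0 C=0 D=0 ZF=0 PC=5
Step 6: PC=5 exec 'JNZ 2'. After: A=2 B=0 C=0 D=0 ZF=0 PC=2
Step 7: PC=2 exec 'MUL B, C'. After: A=2 B=0 C=0 D=0 ZF=1 PC=3
Step 8: PC=3 exec 'SUB B, D'. After: A=2 B=0 C=0 D=0 ZF=1 PC=4
Step 9: PC=4 exec 'SUB A, 1'. After: A=1 B=0 C=0 D=0 ZF=0 PC=5
Step 10: PC=5 exec 'JNZ 2'. After: A=1 B=0 C=0 D=0 ZF=0 PC=2
Step 11: PC=2 exec 'MUL B, C'. After: A=1 B=0 C=0 D=0 ZF=1 PC=3
Step 12: PC=3 exec 'SUB B, D'. After: A=1 B=0 C=0 D=0 ZF=1 PC=4
Step 13: PC=4 exec 'SUB A, 1'. After: A=0 B=0 C=0 D=0 ZF=1 PC=5
Step 14: PC=5 exec 'JNZ 2'. After: A=0 B=0 C=0 D=0 ZF=1 PC=6
Step 15: PC=6 exec 'HALT'. After: A=0 B=0 C=0 D=0 ZF=1 PC=6 HALTED
Total instructions executed: 15

Answer: 15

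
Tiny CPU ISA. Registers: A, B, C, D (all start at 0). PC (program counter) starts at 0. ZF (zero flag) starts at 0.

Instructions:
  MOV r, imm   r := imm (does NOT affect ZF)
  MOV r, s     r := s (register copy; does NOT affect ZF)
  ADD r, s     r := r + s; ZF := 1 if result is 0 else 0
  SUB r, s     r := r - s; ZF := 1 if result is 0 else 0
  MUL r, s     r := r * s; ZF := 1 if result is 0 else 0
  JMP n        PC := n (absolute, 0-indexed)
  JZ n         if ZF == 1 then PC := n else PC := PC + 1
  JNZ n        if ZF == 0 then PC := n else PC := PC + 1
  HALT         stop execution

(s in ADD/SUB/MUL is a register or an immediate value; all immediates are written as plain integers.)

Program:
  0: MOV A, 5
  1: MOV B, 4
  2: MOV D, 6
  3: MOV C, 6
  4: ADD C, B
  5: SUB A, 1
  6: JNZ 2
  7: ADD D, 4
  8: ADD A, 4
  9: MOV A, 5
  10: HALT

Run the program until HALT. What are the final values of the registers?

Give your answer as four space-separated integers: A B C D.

Step 1: PC=0 exec 'MOV A, 5'. After: A=5 B=0 C=0 D=0 ZF=0 PC=1
Step 2: PC=1 exec 'MOV B, 4'. After: A=5 B=4 C=0 D=0 ZF=0 PC=2
Step 3: PC=2 exec 'MOV D, 6'. After: A=5 B=4 C=0 D=6 ZF=0 PC=3
Step 4: PC=3 exec 'MOV C, 6'. After: A=5 B=4 C=6 D=6 ZF=0 PC=4
Step 5: PC=4 exec 'ADD C, B'. After: A=5 B=4 C=10 D=6 ZF=0 PC=5
Step 6: PC=5 exec 'SUB A, 1'. After: A=4 B=4 C=10 D=6 ZF=0 PC=6
Step 7: PC=6 exec 'JNZ 2'. After: A=4 B=4 C=10 D=6 ZF=0 PC=2
Step 8: PC=2 exec 'MOV D, 6'. After: A=4 B=4 C=10 D=6 ZF=0 PC=3
Step 9: PC=3 exec 'MOV C, 6'. After: A=4 B=4 C=6 D=6 ZF=0 PC=4
Step 10: PC=4 exec 'ADD C, B'. After: A=4 B=4 C=10 D=6 ZF=0 PC=5
Step 11: PC=5 exec 'SUB A, 1'. After: A=3 B=4 C=10 D=6 ZF=0 PC=6
Step 12: PC=6 exec 'JNZ 2'. After: A=3 B=4 C=10 D=6 ZF=0 PC=2
Step 13: PC=2 exec 'MOV D, 6'. After: A=3 B=4 C=10 D=6 ZF=0 PC=3
Step 14: PC=3 exec 'MOV C, 6'. After: A=3 B=4 C=6 D=6 ZF=0 PC=4
Step 15: PC=4 exec 'ADD C, B'. After: A=3 B=4 C=10 D=6 ZF=0 PC=5
Step 16: PC=5 exec 'SUB A, 1'. After: A=2 B=4 C=10 D=6 ZF=0 PC=6
Step 17: PC=6 exec 'JNZ 2'. After: A=2 B=4 C=10 D=6 ZF=0 PC=2
Step 18: PC=2 exec 'MOV D, 6'. After: A=2 B=4 C=10 D=6 ZF=0 PC=3
Step 19: PC=3 exec 'MOV C, 6'. After: A=2 B=4 C=6 D=6 ZF=0 PC=4
Step 20: PC=4 exec 'ADD C, B'. After: A=2 B=4 C=10 D=6 ZF=0 PC=5
Step 21: PC=5 exec 'SUB A, 1'. After: A=1 B=4 C=10 D=6 ZF=0 PC=6
Step 22: PC=6 exec 'JNZ 2'. After: A=1 B=4 C=10 D=6 ZF=0 PC=2
Step 23: PC=2 exec 'MOV D, 6'. After: A=1 B=4 C=10 D=6 ZF=0 PC=3
Step 24: PC=3 exec 'MOV C, 6'. After: A=1 B=4 C=6 D=6 ZF=0 PC=4
Step 25: PC=4 exec 'ADD C, B'. After: A=1 B=4 C=10 D=6 ZF=0 PC=5
Step 26: PC=5 exec 'SUB A, 1'. After: A=0 B=4 C=10 D=6 ZF=1 PC=6
Step 27: PC=6 exec 'JNZ 2'. After: A=0 B=4 C=10 D=6 ZF=1 PC=7
Step 28: PC=7 exec 'ADD D, 4'. After: A=0 B=4 C=10 D=10 ZF=0 PC=8
Step 29: PC=8 exec 'ADD A, 4'. After: A=4 B=4 C=10 D=10 ZF=0 PC=9
Step 30: PC=9 exec 'MOV A, 5'. After: A=5 B=4 C=10 D=10 ZF=0 PC=10
Step 31: PC=10 exec 'HALT'. After: A=5 B=4 C=10 D=10 ZF=0 PC=10 HALTED

Answer: 5 4 10 10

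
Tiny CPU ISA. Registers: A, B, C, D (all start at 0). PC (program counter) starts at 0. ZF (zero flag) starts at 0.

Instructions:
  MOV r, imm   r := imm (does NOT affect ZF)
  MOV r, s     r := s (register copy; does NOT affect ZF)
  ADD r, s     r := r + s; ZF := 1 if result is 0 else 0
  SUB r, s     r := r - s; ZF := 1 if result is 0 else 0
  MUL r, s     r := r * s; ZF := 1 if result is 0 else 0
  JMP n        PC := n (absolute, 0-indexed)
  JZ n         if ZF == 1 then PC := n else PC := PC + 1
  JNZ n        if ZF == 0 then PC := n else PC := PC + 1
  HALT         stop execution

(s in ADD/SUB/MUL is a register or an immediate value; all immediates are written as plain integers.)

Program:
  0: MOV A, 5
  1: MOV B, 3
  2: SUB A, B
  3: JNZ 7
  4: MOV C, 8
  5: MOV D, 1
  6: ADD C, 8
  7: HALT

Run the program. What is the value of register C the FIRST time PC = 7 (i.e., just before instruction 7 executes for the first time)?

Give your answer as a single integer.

Step 1: PC=0 exec 'MOV A, 5'. After: A=5 B=0 C=0 D=0 ZF=0 PC=1
Step 2: PC=1 exec 'MOV B, 3'. After: A=5 B=3 C=0 D=0 ZF=0 PC=2
Step 3: PC=2 exec 'SUB A, B'. After: A=2 B=3 C=0 D=0 ZF=0 PC=3
Step 4: PC=3 exec 'JNZ 7'. After: A=2 B=3 C=0 D=0 ZF=0 PC=7
First time PC=7: C=0

0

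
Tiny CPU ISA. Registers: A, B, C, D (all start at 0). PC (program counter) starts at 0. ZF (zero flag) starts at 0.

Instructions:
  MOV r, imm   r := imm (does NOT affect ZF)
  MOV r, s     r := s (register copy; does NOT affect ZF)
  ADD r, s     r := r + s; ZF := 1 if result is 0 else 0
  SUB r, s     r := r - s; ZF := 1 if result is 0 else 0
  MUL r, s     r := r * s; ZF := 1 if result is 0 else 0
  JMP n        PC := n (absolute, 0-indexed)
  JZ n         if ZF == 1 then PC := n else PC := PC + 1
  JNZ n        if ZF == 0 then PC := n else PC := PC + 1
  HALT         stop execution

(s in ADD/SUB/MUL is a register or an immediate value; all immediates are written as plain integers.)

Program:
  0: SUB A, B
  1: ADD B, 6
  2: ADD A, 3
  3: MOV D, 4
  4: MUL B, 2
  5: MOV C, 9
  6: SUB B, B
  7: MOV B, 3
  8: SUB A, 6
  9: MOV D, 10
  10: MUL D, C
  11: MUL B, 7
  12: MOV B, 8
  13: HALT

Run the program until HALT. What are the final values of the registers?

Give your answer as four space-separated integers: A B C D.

Step 1: PC=0 exec 'SUB A, B'. After: A=0 B=0 C=0 D=0 ZF=1 PC=1
Step 2: PC=1 exec 'ADD B, 6'. After: A=0 B=6 C=0 D=0 ZF=0 PC=2
Step 3: PC=2 exec 'ADD A, 3'. After: A=3 B=6 C=0 D=0 ZF=0 PC=3
Step 4: PC=3 exec 'MOV D, 4'. After: A=3 B=6 C=0 D=4 ZF=0 PC=4
Step 5: PC=4 exec 'MUL B, 2'. After: A=3 B=12 C=0 D=4 ZF=0 PC=5
Step 6: PC=5 exec 'MOV C, 9'. After: A=3 B=12 C=9 D=4 ZF=0 PC=6
Step 7: PC=6 exec 'SUB B, B'. After: A=3 B=0 C=9 D=4 ZF=1 PC=7
Step 8: PC=7 exec 'MOV B, 3'. After: A=3 B=3 C=9 D=4 ZF=1 PC=8
Step 9: PC=8 exec 'SUB A, 6'. After: A=-3 B=3 C=9 D=4 ZF=0 PC=9
Step 10: PC=9 exec 'MOV D, 10'. After: A=-3 B=3 C=9 D=10 ZF=0 PC=10
Step 11: PC=10 exec 'MUL D, C'. After: A=-3 B=3 C=9 D=90 ZF=0 PC=11
Step 12: PC=11 exec 'MUL B, 7'. After: A=-3 B=21 C=9 D=90 ZF=0 PC=12
Step 13: PC=12 exec 'MOV B, 8'. After: A=-3 B=8 C=9 D=90 ZF=0 PC=13
Step 14: PC=13 exec 'HALT'. After: A=-3 B=8 C=9 D=90 ZF=0 PC=13 HALTED

Answer: -3 8 9 90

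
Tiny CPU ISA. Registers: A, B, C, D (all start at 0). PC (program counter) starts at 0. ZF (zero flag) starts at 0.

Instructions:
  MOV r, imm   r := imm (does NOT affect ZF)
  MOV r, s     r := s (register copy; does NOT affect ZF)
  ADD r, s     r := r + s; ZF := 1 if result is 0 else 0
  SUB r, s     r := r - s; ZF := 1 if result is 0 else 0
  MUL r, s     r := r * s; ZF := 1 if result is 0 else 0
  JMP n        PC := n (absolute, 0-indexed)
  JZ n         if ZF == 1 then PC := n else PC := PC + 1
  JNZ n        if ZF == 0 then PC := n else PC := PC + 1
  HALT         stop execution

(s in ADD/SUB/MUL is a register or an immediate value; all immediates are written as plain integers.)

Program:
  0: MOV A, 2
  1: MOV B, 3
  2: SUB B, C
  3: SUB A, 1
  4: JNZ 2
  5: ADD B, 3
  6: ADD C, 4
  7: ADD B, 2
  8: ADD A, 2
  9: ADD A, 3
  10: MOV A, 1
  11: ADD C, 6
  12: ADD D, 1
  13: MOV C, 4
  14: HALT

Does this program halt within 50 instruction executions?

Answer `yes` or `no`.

Step 1: PC=0 exec 'MOV A, 2'. After: A=2 B=0 C=0 D=0 ZF=0 PC=1
Step 2: PC=1 exec 'MOV B, 3'. After: A=2 B=3 C=0 D=0 ZF=0 PC=2
Step 3: PC=2 exec 'SUB B, C'. After: A=2 B=3 C=0 D=0 ZF=0 PC=3
Step 4: PC=3 exec 'SUB A, 1'. After: A=1 B=3 C=0 D=0 ZF=0 PC=4
Step 5: PC=4 exec 'JNZ 2'. After: A=1 B=3 C=0 D=0 ZF=0 PC=2
Step 6: PC=2 exec 'SUB B, C'. After: A=1 B=3 C=0 D=0 ZF=0 PC=3
Step 7: PC=3 exec 'SUB A, 1'. After: A=0 B=3 C=0 D=0 ZF=1 PC=4
Step 8: PC=4 exec 'JNZ 2'. After: A=0 B=3 C=0 D=0 ZF=1 PC=5
Step 9: PC=5 exec 'ADD B, 3'. After: A=0 B=6 C=0 D=0 ZF=0 PC=6
Step 10: PC=6 exec 'ADD C, 4'. After: A=0 B=6 C=4 D=0 ZF=0 PC=7
Step 11: PC=7 exec 'ADD B, 2'. After: A=0 B=8 C=4 D=0 ZF=0 PC=8
Step 12: PC=8 exec 'ADD A, 2'. After: A=2 B=8 C=4 D=0 ZF=0 PC=9
Step 13: PC=9 exec 'ADD A, 3'. After: A=5 B=8 C=4 D=0 ZF=0 PC=10
Step 14: PC=10 exec 'MOV A, 1'. After: A=1 B=8 C=4 D=0 ZF=0 PC=11
Step 15: PC=11 exec 'ADD C, 6'. After: A=1 B=8 C=10 D=0 ZF=0 PC=12
Step 16: PC=12 exec 'ADD D, 1'. After: A=1 B=8 C=10 D=1 ZF=0 PC=13
Step 17: PC=13 exec 'MOV C, 4'. After: A=1 B=8 C=4 D=1 ZF=0 PC=14
Step 18: PC=14 exec 'HALT'. After: A=1 B=8 C=4 D=1 ZF=0 PC=14 HALTED

Answer: yes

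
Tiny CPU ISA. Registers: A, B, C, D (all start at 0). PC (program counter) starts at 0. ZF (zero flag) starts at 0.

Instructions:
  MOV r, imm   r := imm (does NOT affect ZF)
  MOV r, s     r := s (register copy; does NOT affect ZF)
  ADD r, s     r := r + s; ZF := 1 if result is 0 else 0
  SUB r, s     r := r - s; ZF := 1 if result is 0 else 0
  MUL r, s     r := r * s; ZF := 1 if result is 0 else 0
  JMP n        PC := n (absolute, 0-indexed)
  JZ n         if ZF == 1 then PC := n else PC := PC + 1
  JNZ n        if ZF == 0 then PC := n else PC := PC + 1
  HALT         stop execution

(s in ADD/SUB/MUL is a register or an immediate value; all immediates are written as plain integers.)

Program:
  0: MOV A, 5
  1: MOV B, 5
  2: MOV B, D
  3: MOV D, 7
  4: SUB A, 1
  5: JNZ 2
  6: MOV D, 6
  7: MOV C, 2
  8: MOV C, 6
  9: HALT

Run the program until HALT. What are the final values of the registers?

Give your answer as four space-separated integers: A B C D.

Answer: 0 7 6 6

Derivation:
Step 1: PC=0 exec 'MOV A, 5'. After: A=5 B=0 C=0 D=0 ZF=0 PC=1
Step 2: PC=1 exec 'MOV B, 5'. After: A=5 B=5 C=0 D=0 ZF=0 PC=2
Step 3: PC=2 exec 'MOV B, D'. After: A=5 B=0 C=0 D=0 ZF=0 PC=3
Step 4: PC=3 exec 'MOV D, 7'. After: A=5 B=0 C=0 D=7 ZF=0 PC=4
Step 5: PC=4 exec 'SUB A, 1'. After: A=4 B=0 C=0 D=7 ZF=0 PC=5
Step 6: PC=5 exec 'JNZ 2'. After: A=4 B=0 C=0 D=7 ZF=0 PC=2
Step 7: PC=2 exec 'MOV B, D'. After: A=4 B=7 C=0 D=7 ZF=0 PC=3
Step 8: PC=3 exec 'MOV D, 7'. After: A=4 B=7 C=0 D=7 ZF=0 PC=4
Step 9: PC=4 exec 'SUB A, 1'. After: A=3 B=7 C=0 D=7 ZF=0 PC=5
Step 10: PC=5 exec 'JNZ 2'. After: A=3 B=7 C=0 D=7 ZF=0 PC=2
Step 11: PC=2 exec 'MOV B, D'. After: A=3 B=7 C=0 D=7 ZF=0 PC=3
Step 12: PC=3 exec 'MOV D, 7'. After: A=3 B=7 C=0 D=7 ZF=0 PC=4
Step 13: PC=4 exec 'SUB A, 1'. After: A=2 B=7 C=0 D=7 ZF=0 PC=5
Step 14: PC=5 exec 'JNZ 2'. After: A=2 B=7 C=0 D=7 ZF=0 PC=2
Step 15: PC=2 exec 'MOV B, D'. After: A=2 B=7 C=0 D=7 ZF=0 PC=3
Step 16: PC=3 exec 'MOV D, 7'. After: A=2 B=7 C=0 D=7 ZF=0 PC=4
Step 17: PC=4 exec 'SUB A, 1'. After: A=1 B=7 C=0 D=7 ZF=0 PC=5
Step 18: PC=5 exec 'JNZ 2'. After: A=1 B=7 C=0 D=7 ZF=0 PC=2
Step 19: PC=2 exec 'MOV B, D'. After: A=1 B=7 C=0 D=7 ZF=0 PC=3
Step 20: PC=3 exec 'MOV D, 7'. After: A=1 B=7 C=0 D=7 ZF=0 PC=4
Step 21: PC=4 exec 'SUB A, 1'. After: A=0 B=7 C=0 D=7 ZF=1 PC=5
Step 22: PC=5 exec 'JNZ 2'. After: A=0 B=7 C=0 D=7 ZF=1 PC=6
Step 23: PC=6 exec 'MOV D, 6'. After: A=0 B=7 C=0 D=6 ZF=1 PC=7
Step 24: PC=7 exec 'MOV C, 2'. After: A=0 B=7 C=2 D=6 ZF=1 PC=8
Step 25: PC=8 exec 'MOV C, 6'. After: A=0 B=7 C=6 D=6 ZF=1 PC=9
Step 26: PC=9 exec 'HALT'. After: A=0 B=7 C=6 D=6 ZF=1 PC=9 HALTED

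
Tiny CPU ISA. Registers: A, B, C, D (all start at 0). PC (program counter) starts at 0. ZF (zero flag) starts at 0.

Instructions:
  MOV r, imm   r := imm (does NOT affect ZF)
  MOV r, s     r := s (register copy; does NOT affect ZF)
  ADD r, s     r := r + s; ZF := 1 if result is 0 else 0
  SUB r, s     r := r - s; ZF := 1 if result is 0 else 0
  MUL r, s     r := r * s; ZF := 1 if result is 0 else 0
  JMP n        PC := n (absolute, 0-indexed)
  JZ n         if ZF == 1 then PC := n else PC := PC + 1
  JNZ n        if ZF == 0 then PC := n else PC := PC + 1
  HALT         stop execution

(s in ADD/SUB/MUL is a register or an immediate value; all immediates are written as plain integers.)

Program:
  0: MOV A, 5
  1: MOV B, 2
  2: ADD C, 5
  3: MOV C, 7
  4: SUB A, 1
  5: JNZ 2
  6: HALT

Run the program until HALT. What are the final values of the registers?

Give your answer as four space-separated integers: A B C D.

Answer: 0 2 7 0

Derivation:
Step 1: PC=0 exec 'MOV A, 5'. After: A=5 B=0 C=0 D=0 ZF=0 PC=1
Step 2: PC=1 exec 'MOV B, 2'. After: A=5 B=2 C=0 D=0 ZF=0 PC=2
Step 3: PC=2 exec 'ADD C, 5'. After: A=5 B=2 C=5 D=0 ZF=0 PC=3
Step 4: PC=3 exec 'MOV C, 7'. After: A=5 B=2 C=7 D=0 ZF=0 PC=4
Step 5: PC=4 exec 'SUB A, 1'. After: A=4 B=2 C=7 D=0 ZF=0 PC=5
Step 6: PC=5 exec 'JNZ 2'. After: A=4 B=2 C=7 D=0 ZF=0 PC=2
Step 7: PC=2 exec 'ADD C, 5'. After: A=4 B=2 C=12 D=0 ZF=0 PC=3
Step 8: PC=3 exec 'MOV C, 7'. After: A=4 B=2 C=7 D=0 ZF=0 PC=4
Step 9: PC=4 exec 'SUB A, 1'. After: A=3 B=2 C=7 D=0 ZF=0 PC=5
Step 10: PC=5 exec 'JNZ 2'. After: A=3 B=2 C=7 D=0 ZF=0 PC=2
Step 11: PC=2 exec 'ADD C, 5'. After: A=3 B=2 C=12 D=0 ZF=0 PC=3
Step 12: PC=3 exec 'MOV C, 7'. After: A=3 B=2 C=7 D=0 ZF=0 PC=4
Step 13: PC=4 exec 'SUB A, 1'. After: A=2 B=2 C=7 D=0 ZF=0 PC=5
Step 14: PC=5 exec 'JNZ 2'. After: A=2 B=2 C=7 D=0 ZF=0 PC=2
Step 15: PC=2 exec 'ADD C, 5'. After: A=2 B=2 C=12 D=0 ZF=0 PC=3
Step 16: PC=3 exec 'MOV C, 7'. After: A=2 B=2 C=7 D=0 ZF=0 PC=4
Step 17: PC=4 exec 'SUB A, 1'. After: A=1 B=2 C=7 D=0 ZF=0 PC=5
Step 18: PC=5 exec 'JNZ 2'. After: A=1 B=2 C=7 D=0 ZF=0 PC=2
Step 19: PC=2 exec 'ADD C, 5'. After: A=1 B=2 C=12 D=0 ZF=0 PC=3
Step 20: PC=3 exec 'MOV C, 7'. After: A=1 B=2 C=7 D=0 ZF=0 PC=4
Step 21: PC=4 exec 'SUB A, 1'. After: A=0 B=2 C=7 D=0 ZF=1 PC=5
Step 22: PC=5 exec 'JNZ 2'. After: A=0 B=2 C=7 D=0 ZF=1 PC=6
Step 23: PC=6 exec 'HALT'. After: A=0 B=2 C=7 D=0 ZF=1 PC=6 HALTED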